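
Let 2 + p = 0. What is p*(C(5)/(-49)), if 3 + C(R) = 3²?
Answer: 12/49 ≈ 0.24490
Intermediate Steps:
C(R) = 6 (C(R) = -3 + 3² = -3 + 9 = 6)
p = -2 (p = -2 + 0 = -2)
p*(C(5)/(-49)) = -12/(-49) = -12*(-1)/49 = -2*(-6/49) = 12/49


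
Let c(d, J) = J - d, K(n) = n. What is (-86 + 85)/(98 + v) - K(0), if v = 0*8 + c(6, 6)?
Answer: -1/98 ≈ -0.010204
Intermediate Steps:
v = 0 (v = 0*8 + (6 - 1*6) = 0 + (6 - 6) = 0 + 0 = 0)
(-86 + 85)/(98 + v) - K(0) = (-86 + 85)/(98 + 0) - 1*0 = -1/98 + 0 = -1/98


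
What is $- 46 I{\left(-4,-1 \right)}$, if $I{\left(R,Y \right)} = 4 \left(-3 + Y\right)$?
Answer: $736$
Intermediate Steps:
$I{\left(R,Y \right)} = -12 + 4 Y$
$- 46 I{\left(-4,-1 \right)} = - 46 \left(-12 + 4 \left(-1\right)\right) = - 46 \left(-12 - 4\right) = \left(-46\right) \left(-16\right) = 736$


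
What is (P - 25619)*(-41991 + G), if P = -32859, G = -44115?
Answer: 5035306668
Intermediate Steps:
(P - 25619)*(-41991 + G) = (-32859 - 25619)*(-41991 - 44115) = -58478*(-86106) = 5035306668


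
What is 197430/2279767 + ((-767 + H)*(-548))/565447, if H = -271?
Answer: 1408422385218/1289087410849 ≈ 1.0926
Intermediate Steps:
197430/2279767 + ((-767 + H)*(-548))/565447 = 197430/2279767 + ((-767 - 271)*(-548))/565447 = 197430*(1/2279767) - 1038*(-548)*(1/565447) = 197430/2279767 + 568824*(1/565447) = 197430/2279767 + 568824/565447 = 1408422385218/1289087410849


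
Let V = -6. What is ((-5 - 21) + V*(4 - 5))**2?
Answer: 400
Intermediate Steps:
((-5 - 21) + V*(4 - 5))**2 = ((-5 - 21) - 6*(4 - 5))**2 = (-26 - 6*(-1))**2 = (-26 + 6)**2 = (-20)**2 = 400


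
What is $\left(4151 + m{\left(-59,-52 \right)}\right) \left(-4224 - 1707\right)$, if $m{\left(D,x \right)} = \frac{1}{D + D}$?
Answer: $- \frac{2905104627}{118} \approx -2.462 \cdot 10^{7}$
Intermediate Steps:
$m{\left(D,x \right)} = \frac{1}{2 D}$
$\left(4151 + m{\left(-59,-52 \right)}\right) \left(-4224 - 1707\right) = \left(4151 + \frac{1}{2 \left(-59\right)}\right) \left(-4224 - 1707\right) = \left(4151 + \frac{1}{2} \left(- \frac{1}{59}\right)\right) \left(-5931\right) = \left(4151 - \frac{1}{118}\right) \left(-5931\right) = \frac{489817}{118} \left(-5931\right) = - \frac{2905104627}{118}$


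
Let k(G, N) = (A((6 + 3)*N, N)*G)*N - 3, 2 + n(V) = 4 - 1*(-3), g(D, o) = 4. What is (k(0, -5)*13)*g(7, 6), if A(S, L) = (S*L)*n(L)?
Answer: -156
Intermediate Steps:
n(V) = 5 (n(V) = -2 + (4 - 1*(-3)) = -2 + (4 + 3) = -2 + 7 = 5)
A(S, L) = 5*L*S (A(S, L) = (S*L)*5 = (L*S)*5 = 5*L*S)
k(G, N) = -3 + 45*G*N**3 (k(G, N) = ((5*N*((6 + 3)*N))*G)*N - 3 = ((5*N*(9*N))*G)*N - 3 = ((45*N**2)*G)*N - 3 = (45*G*N**2)*N - 3 = 45*G*N**3 - 3 = -3 + 45*G*N**3)
(k(0, -5)*13)*g(7, 6) = ((-3 + 45*0*(-5)**3)*13)*4 = ((-3 + 45*0*(-125))*13)*4 = ((-3 + 0)*13)*4 = -3*13*4 = -39*4 = -156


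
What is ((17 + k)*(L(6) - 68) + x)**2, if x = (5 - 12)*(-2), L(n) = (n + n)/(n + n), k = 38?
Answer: 13476241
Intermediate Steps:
L(n) = 1 (L(n) = (2*n)/((2*n)) = (2*n)*(1/(2*n)) = 1)
x = 14 (x = -7*(-2) = 14)
((17 + k)*(L(6) - 68) + x)**2 = ((17 + 38)*(1 - 68) + 14)**2 = (55*(-67) + 14)**2 = (-3685 + 14)**2 = (-3671)**2 = 13476241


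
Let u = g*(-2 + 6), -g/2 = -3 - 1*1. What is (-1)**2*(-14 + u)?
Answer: 18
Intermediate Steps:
g = 8 (g = -2*(-3 - 1*1) = -2*(-3 - 1) = -2*(-4) = 8)
u = 32 (u = 8*(-2 + 6) = 8*4 = 32)
(-1)**2*(-14 + u) = (-1)**2*(-14 + 32) = 1*18 = 18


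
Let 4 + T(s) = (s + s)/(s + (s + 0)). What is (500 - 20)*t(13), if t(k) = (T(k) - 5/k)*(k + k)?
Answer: -42240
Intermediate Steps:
T(s) = -3 (T(s) = -4 + (s + s)/(s + (s + 0)) = -4 + (2*s)/(s + s) = -4 + (2*s)/((2*s)) = -4 + (2*s)*(1/(2*s)) = -4 + 1 = -3)
t(k) = 2*k*(-3 - 5/k) (t(k) = (-3 - 5/k)*(k + k) = (-3 - 5/k)*(2*k) = 2*k*(-3 - 5/k))
(500 - 20)*t(13) = (500 - 20)*(-10 - 6*13) = 480*(-10 - 78) = 480*(-88) = -42240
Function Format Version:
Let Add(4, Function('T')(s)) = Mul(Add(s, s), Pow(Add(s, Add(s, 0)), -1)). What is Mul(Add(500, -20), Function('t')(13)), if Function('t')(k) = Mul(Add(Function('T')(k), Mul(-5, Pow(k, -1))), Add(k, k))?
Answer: -42240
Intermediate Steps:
Function('T')(s) = -3 (Function('T')(s) = Add(-4, Mul(Add(s, s), Pow(Add(s, Add(s, 0)), -1))) = Add(-4, Mul(Mul(2, s), Pow(Add(s, s), -1))) = Add(-4, Mul(Mul(2, s), Pow(Mul(2, s), -1))) = Add(-4, Mul(Mul(2, s), Mul(Rational(1, 2), Pow(s, -1)))) = Add(-4, 1) = -3)
Function('t')(k) = Mul(2, k, Add(-3, Mul(-5, Pow(k, -1)))) (Function('t')(k) = Mul(Add(-3, Mul(-5, Pow(k, -1))), Add(k, k)) = Mul(Add(-3, Mul(-5, Pow(k, -1))), Mul(2, k)) = Mul(2, k, Add(-3, Mul(-5, Pow(k, -1)))))
Mul(Add(500, -20), Function('t')(13)) = Mul(Add(500, -20), Add(-10, Mul(-6, 13))) = Mul(480, Add(-10, -78)) = Mul(480, -88) = -42240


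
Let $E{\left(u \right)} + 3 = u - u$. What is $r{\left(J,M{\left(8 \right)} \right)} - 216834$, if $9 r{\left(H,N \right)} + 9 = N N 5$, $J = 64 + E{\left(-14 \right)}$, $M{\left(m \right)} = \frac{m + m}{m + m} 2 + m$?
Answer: $- \frac{1951015}{9} \approx -2.1678 \cdot 10^{5}$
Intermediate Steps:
$M{\left(m \right)} = 2 + m$ ($M{\left(m \right)} = \frac{2 m}{2 m} 2 + m = 2 m \frac{1}{2 m} 2 + m = 1 \cdot 2 + m = 2 + m$)
$E{\left(u \right)} = -3$ ($E{\left(u \right)} = -3 + \left(u - u\right) = -3 + 0 = -3$)
$J = 61$ ($J = 64 - 3 = 61$)
$r{\left(H,N \right)} = -1 + \frac{5 N^{2}}{9}$ ($r{\left(H,N \right)} = -1 + \frac{N N 5}{9} = -1 + \frac{N^{2} \cdot 5}{9} = -1 + \frac{5 N^{2}}{9}$)
$r{\left(J,M{\left(8 \right)} \right)} - 216834 = \left(-1 + \frac{5 \left(2 + 8\right)^{2}}{9}\right) - 216834 = \left(-1 + \frac{5 \cdot 10^{2}}{9}\right) - 216834 = \left(-1 + \frac{5}{9} \cdot 100\right) - 216834 = \left(-1 + \frac{500}{9}\right) - 216834 = \frac{491}{9} - 216834 = - \frac{1951015}{9}$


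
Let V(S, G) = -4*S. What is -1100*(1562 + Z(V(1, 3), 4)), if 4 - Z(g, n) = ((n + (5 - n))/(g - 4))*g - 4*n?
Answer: -1737450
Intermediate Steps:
Z(g, n) = 4 + 4*n - 5*g/(-4 + g) (Z(g, n) = 4 - (((n + (5 - n))/(g - 4))*g - 4*n) = 4 - ((5/(-4 + g))*g - 4*n) = 4 - (5*g/(-4 + g) - 4*n) = 4 - (-4*n + 5*g/(-4 + g)) = 4 + (4*n - 5*g/(-4 + g)) = 4 + 4*n - 5*g/(-4 + g))
-1100*(1562 + Z(V(1, 3), 4)) = -1100*(1562 + (-16 - (-4) - 16*4 + 4*(-4*1)*4)/(-4 - 4*1)) = -1100*(1562 + (-16 - 1*(-4) - 64 + 4*(-4)*4)/(-4 - 4)) = -1100*(1562 + (-16 + 4 - 64 - 64)/(-8)) = -1100*(1562 - ⅛*(-140)) = -1100*(1562 + 35/2) = -1100*3159/2 = -1737450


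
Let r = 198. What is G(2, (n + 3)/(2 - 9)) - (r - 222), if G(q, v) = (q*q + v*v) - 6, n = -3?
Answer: 22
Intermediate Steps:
G(q, v) = -6 + q**2 + v**2 (G(q, v) = (q**2 + v**2) - 6 = -6 + q**2 + v**2)
G(2, (n + 3)/(2 - 9)) - (r - 222) = (-6 + 2**2 + ((-3 + 3)/(2 - 9))**2) - (198 - 222) = (-6 + 4 + (0/(-7))**2) - 1*(-24) = (-6 + 4 + (0*(-1/7))**2) + 24 = (-6 + 4 + 0**2) + 24 = (-6 + 4 + 0) + 24 = -2 + 24 = 22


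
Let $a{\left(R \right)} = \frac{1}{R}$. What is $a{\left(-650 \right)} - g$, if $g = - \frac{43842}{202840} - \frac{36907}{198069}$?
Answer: $\frac{523514785987}{1305730268700} \approx 0.40094$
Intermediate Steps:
$g = - \frac{8084978489}{20088157980}$ ($g = \left(-43842\right) \frac{1}{202840} - \frac{36907}{198069} = - \frac{21921}{101420} - \frac{36907}{198069} = - \frac{8084978489}{20088157980} \approx -0.40247$)
$a{\left(-650 \right)} - g = \frac{1}{-650} - - \frac{8084978489}{20088157980} = - \frac{1}{650} + \frac{8084978489}{20088157980} = \frac{523514785987}{1305730268700}$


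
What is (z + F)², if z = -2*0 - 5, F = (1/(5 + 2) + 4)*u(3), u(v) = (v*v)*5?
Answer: 1612900/49 ≈ 32916.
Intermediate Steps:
u(v) = 5*v² (u(v) = v²*5 = 5*v²)
F = 1305/7 (F = (1/(5 + 2) + 4)*(5*3²) = (1/7 + 4)*(5*9) = (⅐ + 4)*45 = (29/7)*45 = 1305/7 ≈ 186.43)
z = -5 (z = 0 - 5 = -5)
(z + F)² = (-5 + 1305/7)² = (1270/7)² = 1612900/49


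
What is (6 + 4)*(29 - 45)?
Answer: -160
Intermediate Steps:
(6 + 4)*(29 - 45) = 10*(-16) = -160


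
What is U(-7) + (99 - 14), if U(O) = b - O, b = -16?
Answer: 76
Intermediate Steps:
U(O) = -16 - O
U(-7) + (99 - 14) = (-16 - 1*(-7)) + (99 - 14) = (-16 + 7) + 85 = -9 + 85 = 76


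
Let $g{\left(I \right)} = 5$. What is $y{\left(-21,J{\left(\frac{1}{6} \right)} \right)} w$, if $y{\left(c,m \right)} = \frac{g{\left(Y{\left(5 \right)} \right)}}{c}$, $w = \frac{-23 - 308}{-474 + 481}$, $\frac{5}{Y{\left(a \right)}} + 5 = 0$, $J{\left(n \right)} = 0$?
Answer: $\frac{1655}{147} \approx 11.258$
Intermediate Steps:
$Y{\left(a \right)} = -1$ ($Y{\left(a \right)} = \frac{5}{-5 + 0} = \frac{5}{-5} = 5 \left(- \frac{1}{5}\right) = -1$)
$w = - \frac{331}{7} \approx -47.286$
$y{\left(c,m \right)} = \frac{5}{c}$
$y{\left(-21,J{\left(\frac{1}{6} \right)} \right)} w = \frac{5}{-21} \left(- \frac{331}{7}\right) = 5 \left(- \frac{1}{21}\right) \left(- \frac{331}{7}\right) = \left(- \frac{5}{21}\right) \left(- \frac{331}{7}\right) = \frac{1655}{147}$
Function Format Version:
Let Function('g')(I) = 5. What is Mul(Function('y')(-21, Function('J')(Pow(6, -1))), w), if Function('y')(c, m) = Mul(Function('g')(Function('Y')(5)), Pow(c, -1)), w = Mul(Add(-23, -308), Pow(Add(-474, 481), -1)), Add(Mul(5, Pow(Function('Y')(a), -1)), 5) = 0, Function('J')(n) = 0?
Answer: Rational(1655, 147) ≈ 11.258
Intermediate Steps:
Function('Y')(a) = -1 (Function('Y')(a) = Mul(5, Pow(Add(-5, 0), -1)) = Mul(5, Pow(-5, -1)) = Mul(5, Rational(-1, 5)) = -1)
w = Rational(-331, 7) (w = Mul(-331, Pow(7, -1)) = Mul(-331, Rational(1, 7)) = Rational(-331, 7) ≈ -47.286)
Function('y')(c, m) = Mul(5, Pow(c, -1))
Mul(Function('y')(-21, Function('J')(Pow(6, -1))), w) = Mul(Mul(5, Pow(-21, -1)), Rational(-331, 7)) = Mul(Mul(5, Rational(-1, 21)), Rational(-331, 7)) = Mul(Rational(-5, 21), Rational(-331, 7)) = Rational(1655, 147)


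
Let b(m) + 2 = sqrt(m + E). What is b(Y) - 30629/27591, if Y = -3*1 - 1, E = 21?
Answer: -85811/27591 + sqrt(17) ≈ 1.0130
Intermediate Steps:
Y = -4 (Y = -3 - 1 = -4)
b(m) = -2 + sqrt(21 + m) (b(m) = -2 + sqrt(m + 21) = -2 + sqrt(21 + m))
b(Y) - 30629/27591 = (-2 + sqrt(21 - 4)) - 30629/27591 = (-2 + sqrt(17)) - 30629*1/27591 = (-2 + sqrt(17)) - 30629/27591 = -85811/27591 + sqrt(17)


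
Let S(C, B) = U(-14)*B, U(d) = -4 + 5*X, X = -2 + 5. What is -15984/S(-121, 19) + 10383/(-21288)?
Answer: -114145813/1483064 ≈ -76.966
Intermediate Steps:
X = 3
U(d) = 11 (U(d) = -4 + 5*3 = -4 + 15 = 11)
S(C, B) = 11*B
-15984/S(-121, 19) + 10383/(-21288) = -15984/(11*19) + 10383/(-21288) = -15984/209 + 10383*(-1/21288) = -15984*1/209 - 3461/7096 = -15984/209 - 3461/7096 = -114145813/1483064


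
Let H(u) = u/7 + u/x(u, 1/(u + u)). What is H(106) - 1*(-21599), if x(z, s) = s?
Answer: 308603/7 ≈ 44086.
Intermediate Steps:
H(u) = 2*u² + u/7 (H(u) = u/7 + u/(1/(u + u)) = u*(⅐) + u/(1/(2*u)) = u/7 + u/((1/(2*u))) = u/7 + u*(2*u) = u/7 + 2*u² = 2*u² + u/7)
H(106) - 1*(-21599) = (⅐)*106*(1 + 14*106) - 1*(-21599) = (⅐)*106*(1 + 1484) + 21599 = (⅐)*106*1485 + 21599 = 157410/7 + 21599 = 308603/7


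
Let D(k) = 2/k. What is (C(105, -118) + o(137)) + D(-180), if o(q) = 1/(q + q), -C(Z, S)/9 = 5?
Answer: -277471/6165 ≈ -45.007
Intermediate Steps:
C(Z, S) = -45 (C(Z, S) = -9*5 = -45)
o(q) = 1/(2*q)
(C(105, -118) + o(137)) + D(-180) = (-45 + (1/2)/137) + 2/(-180) = (-45 + (1/2)*(1/137)) + 2*(-1/180) = (-45 + 1/274) - 1/90 = -12329/274 - 1/90 = -277471/6165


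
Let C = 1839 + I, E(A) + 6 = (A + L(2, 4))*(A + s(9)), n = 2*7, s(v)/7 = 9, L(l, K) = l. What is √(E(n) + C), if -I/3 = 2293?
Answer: I*√3814 ≈ 61.758*I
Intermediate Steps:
I = -6879 (I = -3*2293 = -6879)
s(v) = 63 (s(v) = 7*9 = 63)
n = 14
E(A) = -6 + (2 + A)*(63 + A) (E(A) = -6 + (A + 2)*(A + 63) = -6 + (2 + A)*(63 + A))
C = -5040 (C = 1839 - 6879 = -5040)
√(E(n) + C) = √((120 + 14² + 65*14) - 5040) = √((120 + 196 + 910) - 5040) = √(1226 - 5040) = √(-3814) = I*√3814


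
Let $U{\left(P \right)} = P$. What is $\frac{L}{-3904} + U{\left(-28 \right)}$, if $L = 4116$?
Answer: $- \frac{28357}{976} \approx -29.054$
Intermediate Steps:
$\frac{L}{-3904} + U{\left(-28 \right)} = \frac{4116}{-3904} - 28 = 4116 \left(- \frac{1}{3904}\right) - 28 = - \frac{1029}{976} - 28 = - \frac{28357}{976}$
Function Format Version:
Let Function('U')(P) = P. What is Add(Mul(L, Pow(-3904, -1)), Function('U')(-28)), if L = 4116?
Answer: Rational(-28357, 976) ≈ -29.054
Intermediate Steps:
Add(Mul(L, Pow(-3904, -1)), Function('U')(-28)) = Add(Mul(4116, Pow(-3904, -1)), -28) = Add(Mul(4116, Rational(-1, 3904)), -28) = Add(Rational(-1029, 976), -28) = Rational(-28357, 976)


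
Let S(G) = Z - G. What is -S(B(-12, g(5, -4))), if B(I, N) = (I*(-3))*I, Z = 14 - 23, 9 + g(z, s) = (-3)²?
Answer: -423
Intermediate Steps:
g(z, s) = 0 (g(z, s) = -9 + (-3)² = -9 + 9 = 0)
Z = -9
B(I, N) = -3*I² (B(I, N) = (-3*I)*I = -3*I²)
S(G) = -9 - G
-S(B(-12, g(5, -4))) = -(-9 - (-3)*(-12)²) = -(-9 - (-3)*144) = -(-9 - 1*(-432)) = -(-9 + 432) = -1*423 = -423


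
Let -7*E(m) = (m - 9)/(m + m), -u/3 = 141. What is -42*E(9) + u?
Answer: -423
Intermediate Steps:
u = -423 (u = -3*141 = -423)
E(m) = -(-9 + m)/(14*m) (E(m) = -(m - 9)/(7*(m + m)) = -(-9 + m)/(7*(2*m)) = -(-9 + m)*1/(2*m)/7 = -(-9 + m)/(14*m))
-42*E(9) + u = -3*(9 - 1*9)/9 - 423 = -3*(9 - 9)/9 - 423 = -3*0/9 - 423 = -42*0 - 423 = 0 - 423 = -423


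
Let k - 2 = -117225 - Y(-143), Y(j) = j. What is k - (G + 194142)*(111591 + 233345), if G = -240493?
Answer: 15988011456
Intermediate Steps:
k = -117080 (k = 2 + (-117225 - 1*(-143)) = 2 + (-117225 + 143) = 2 - 117082 = -117080)
k - (G + 194142)*(111591 + 233345) = -117080 - (-240493 + 194142)*(111591 + 233345) = -117080 - (-46351)*344936 = -117080 - 1*(-15988128536) = -117080 + 15988128536 = 15988011456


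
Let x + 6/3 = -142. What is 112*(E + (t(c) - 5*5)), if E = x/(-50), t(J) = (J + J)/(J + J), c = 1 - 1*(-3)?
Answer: -59136/25 ≈ -2365.4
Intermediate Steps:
c = 4 (c = 1 + 3 = 4)
x = -144 (x = -2 - 142 = -144)
t(J) = 1 (t(J) = (2*J)/((2*J)) = (2*J)*(1/(2*J)) = 1)
E = 72/25 (E = -144/(-50) = -144*(-1/50) = 72/25 ≈ 2.8800)
112*(E + (t(c) - 5*5)) = 112*(72/25 + (1 - 5*5)) = 112*(72/25 + (1 - 25)) = 112*(72/25 - 24) = 112*(-528/25) = -59136/25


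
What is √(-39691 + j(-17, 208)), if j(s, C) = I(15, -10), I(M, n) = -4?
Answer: I*√39695 ≈ 199.24*I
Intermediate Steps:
j(s, C) = -4
√(-39691 + j(-17, 208)) = √(-39691 - 4) = √(-39695) = I*√39695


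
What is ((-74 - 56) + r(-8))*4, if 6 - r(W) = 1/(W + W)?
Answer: -1983/4 ≈ -495.75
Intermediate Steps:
r(W) = 6 - 1/(2*W) (r(W) = 6 - 1/(W + W) = 6 - 1/(2*W))
((-74 - 56) + r(-8))*4 = ((-74 - 56) + (6 - 1/2/(-8)))*4 = (-130 + (6 - 1/2*(-1/8)))*4 = (-130 + (6 + 1/16))*4 = (-130 + 97/16)*4 = -1983/16*4 = -1983/4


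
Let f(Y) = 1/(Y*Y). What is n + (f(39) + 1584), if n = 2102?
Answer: 5606407/1521 ≈ 3686.0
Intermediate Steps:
f(Y) = Y⁻² (f(Y) = 1/(Y²) = Y⁻²)
n + (f(39) + 1584) = 2102 + (39⁻² + 1584) = 2102 + (1/1521 + 1584) = 2102 + 2409265/1521 = 5606407/1521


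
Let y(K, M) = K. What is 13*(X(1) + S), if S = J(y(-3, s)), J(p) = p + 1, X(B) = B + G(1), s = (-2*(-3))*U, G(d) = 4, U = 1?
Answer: 39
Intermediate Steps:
s = 6 (s = -2*(-3)*1 = 6*1 = 6)
X(B) = 4 + B (X(B) = B + 4 = 4 + B)
J(p) = 1 + p
S = -2 (S = 1 - 3 = -2)
13*(X(1) + S) = 13*((4 + 1) - 2) = 13*(5 - 2) = 13*3 = 39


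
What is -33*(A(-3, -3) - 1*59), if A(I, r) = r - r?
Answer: 1947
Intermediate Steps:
A(I, r) = 0
-33*(A(-3, -3) - 1*59) = -33*(0 - 1*59) = -33*(0 - 59) = -33*(-59) = 1947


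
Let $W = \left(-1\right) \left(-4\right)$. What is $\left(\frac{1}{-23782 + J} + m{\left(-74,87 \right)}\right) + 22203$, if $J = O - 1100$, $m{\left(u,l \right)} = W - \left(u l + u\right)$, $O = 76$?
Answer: $\frac{712403513}{24806} \approx 28719.0$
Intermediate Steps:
$W = 4$
$m{\left(u,l \right)} = 4 - u - l u$ ($m{\left(u,l \right)} = 4 - \left(u l + u\right) = 4 - \left(l u + u\right) = 4 - \left(u + l u\right) = 4 - u - l u$)
$J = -1024$ ($J = 76 - 1100 = -1024$)
$\left(\frac{1}{-23782 + J} + m{\left(-74,87 \right)}\right) + 22203 = \left(\frac{1}{-23782 - 1024} - \left(-78 - 6438\right)\right) + 22203 = \left(\frac{1}{-24806} + \left(4 + 74 + 6438\right)\right) + 22203 = \left(- \frac{1}{24806} + 6516\right) + 22203 = \frac{161635895}{24806} + 22203 = \frac{712403513}{24806}$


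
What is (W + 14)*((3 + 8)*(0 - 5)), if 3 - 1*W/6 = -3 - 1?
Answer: -3080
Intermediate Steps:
W = 42 (W = 18 - 6*(-3 - 1) = 18 - 6*(-4) = 18 + 24 = 42)
(W + 14)*((3 + 8)*(0 - 5)) = (42 + 14)*((3 + 8)*(0 - 5)) = 56*(11*(-5)) = 56*(-55) = -3080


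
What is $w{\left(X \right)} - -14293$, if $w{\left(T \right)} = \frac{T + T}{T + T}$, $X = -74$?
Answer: $14294$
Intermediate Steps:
$w{\left(T \right)} = 1$ ($w{\left(T \right)} = \frac{2 T}{2 T} = 2 T \frac{1}{2 T} = 1$)
$w{\left(X \right)} - -14293 = 1 - -14293 = 1 + 14293 = 14294$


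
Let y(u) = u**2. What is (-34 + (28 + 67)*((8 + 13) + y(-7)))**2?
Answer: 43771456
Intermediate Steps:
(-34 + (28 + 67)*((8 + 13) + y(-7)))**2 = (-34 + (28 + 67)*((8 + 13) + (-7)**2))**2 = (-34 + 95*(21 + 49))**2 = (-34 + 95*70)**2 = (-34 + 6650)**2 = 6616**2 = 43771456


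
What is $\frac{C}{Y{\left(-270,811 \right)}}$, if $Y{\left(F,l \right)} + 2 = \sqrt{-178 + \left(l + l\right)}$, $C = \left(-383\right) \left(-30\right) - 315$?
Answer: $\frac{3725}{12} \approx 310.42$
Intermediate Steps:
$C = 11175$ ($C = 11490 - 315 = 11175$)
$Y{\left(F,l \right)} = -2 + \sqrt{-178 + 2 l}$ ($Y{\left(F,l \right)} = -2 + \sqrt{-178 + \left(l + l\right)} = -2 + \sqrt{-178 + 2 l}$)
$\frac{C}{Y{\left(-270,811 \right)}} = \frac{11175}{-2 + \sqrt{-178 + 2 \cdot 811}} = \frac{11175}{-2 + \sqrt{-178 + 1622}} = \frac{11175}{-2 + \sqrt{1444}} = \frac{11175}{-2 + 38} = \frac{11175}{36} = 11175 \cdot \frac{1}{36} = \frac{3725}{12}$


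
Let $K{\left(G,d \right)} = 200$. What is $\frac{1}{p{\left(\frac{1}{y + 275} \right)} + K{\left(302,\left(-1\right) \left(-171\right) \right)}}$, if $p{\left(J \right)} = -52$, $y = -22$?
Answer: $\frac{1}{148} \approx 0.0067568$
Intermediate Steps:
$\frac{1}{p{\left(\frac{1}{y + 275} \right)} + K{\left(302,\left(-1\right) \left(-171\right) \right)}} = \frac{1}{-52 + 200} = \frac{1}{148}$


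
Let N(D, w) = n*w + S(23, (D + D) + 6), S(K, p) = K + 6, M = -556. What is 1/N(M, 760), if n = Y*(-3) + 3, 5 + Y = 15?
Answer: -1/20491 ≈ -4.8802e-5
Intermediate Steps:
Y = 10 (Y = -5 + 15 = 10)
n = -27 (n = 10*(-3) + 3 = -30 + 3 = -27)
S(K, p) = 6 + K
N(D, w) = 29 - 27*w (N(D, w) = -27*w + (6 + 23) = -27*w + 29 = 29 - 27*w)
1/N(M, 760) = 1/(29 - 27*760) = 1/(29 - 20520) = 1/(-20491) = -1/20491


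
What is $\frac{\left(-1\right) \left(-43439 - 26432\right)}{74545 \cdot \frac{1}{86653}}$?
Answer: $\frac{6054531763}{74545} \approx 81220.0$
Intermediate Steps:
$\frac{\left(-1\right) \left(-43439 - 26432\right)}{74545 \cdot \frac{1}{86653}} = \frac{\left(-1\right) \left(-69871\right)}{\frac{74545}{86653}} = 69871 \cdot \frac{86653}{74545} = \frac{6054531763}{74545}$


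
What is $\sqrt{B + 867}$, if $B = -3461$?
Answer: $i \sqrt{2594} \approx 50.931 i$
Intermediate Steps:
$\sqrt{B + 867} = \sqrt{-3461 + 867} = \sqrt{-2594} = i \sqrt{2594}$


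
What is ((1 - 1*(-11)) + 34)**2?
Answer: 2116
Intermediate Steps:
((1 - 1*(-11)) + 34)**2 = ((1 + 11) + 34)**2 = (12 + 34)**2 = 46**2 = 2116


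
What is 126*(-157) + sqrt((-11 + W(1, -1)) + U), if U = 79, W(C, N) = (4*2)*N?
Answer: -19782 + 2*sqrt(15) ≈ -19774.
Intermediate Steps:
W(C, N) = 8*N
126*(-157) + sqrt((-11 + W(1, -1)) + U) = 126*(-157) + sqrt((-11 + 8*(-1)) + 79) = -19782 + sqrt((-11 - 8) + 79) = -19782 + sqrt(-19 + 79) = -19782 + sqrt(60) = -19782 + 2*sqrt(15)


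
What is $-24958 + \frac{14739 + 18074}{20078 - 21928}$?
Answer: $- \frac{46205113}{1850} \approx -24976.0$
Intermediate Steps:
$-24958 + \frac{14739 + 18074}{20078 - 21928} = -24958 + \frac{32813}{-1850} = -24958 + 32813 \left(- \frac{1}{1850}\right) = -24958 - \frac{32813}{1850} = - \frac{46205113}{1850}$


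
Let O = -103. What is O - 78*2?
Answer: -259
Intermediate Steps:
O - 78*2 = -103 - 78*2 = -103 - 156 = -259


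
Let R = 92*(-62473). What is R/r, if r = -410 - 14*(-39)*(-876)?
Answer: 2873758/239353 ≈ 12.006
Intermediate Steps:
r = -478706 (r = -410 + 546*(-876) = -410 - 478296 = -478706)
R = -5747516
R/r = -5747516/(-478706) = -5747516*(-1/478706) = 2873758/239353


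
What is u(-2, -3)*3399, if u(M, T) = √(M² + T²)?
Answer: 3399*√13 ≈ 12255.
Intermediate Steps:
u(-2, -3)*3399 = √((-2)² + (-3)²)*3399 = √(4 + 9)*3399 = √13*3399 = 3399*√13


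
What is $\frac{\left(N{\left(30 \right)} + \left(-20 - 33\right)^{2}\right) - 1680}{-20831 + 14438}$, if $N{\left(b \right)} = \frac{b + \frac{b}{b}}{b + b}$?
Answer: $- \frac{67771}{383580} \approx -0.17668$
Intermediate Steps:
$N{\left(b \right)} = \frac{1 + b}{2 b}$ ($N{\left(b \right)} = \frac{b + 1}{2 b} = \left(1 + b\right) \frac{1}{2 b} = \frac{1 + b}{2 b}$)
$\frac{\left(N{\left(30 \right)} + \left(-20 - 33\right)^{2}\right) - 1680}{-20831 + 14438} = \frac{\left(\frac{1 + 30}{2 \cdot 30} + \left(-20 - 33\right)^{2}\right) - 1680}{-20831 + 14438} = \frac{\left(\frac{1}{2} \cdot \frac{1}{30} \cdot 31 + \left(-53\right)^{2}\right) - 1680}{-6393} = \left(\left(\frac{31}{60} + 2809\right) - 1680\right) \left(- \frac{1}{6393}\right) = \left(\frac{168571}{60} - 1680\right) \left(- \frac{1}{6393}\right) = \frac{67771}{60} \left(- \frac{1}{6393}\right) = - \frac{67771}{383580}$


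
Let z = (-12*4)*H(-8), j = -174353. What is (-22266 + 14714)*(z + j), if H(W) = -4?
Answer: 1315263872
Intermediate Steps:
z = 192 (z = -12*4*(-4) = -48*(-4) = 192)
(-22266 + 14714)*(z + j) = (-22266 + 14714)*(192 - 174353) = -7552*(-174161) = 1315263872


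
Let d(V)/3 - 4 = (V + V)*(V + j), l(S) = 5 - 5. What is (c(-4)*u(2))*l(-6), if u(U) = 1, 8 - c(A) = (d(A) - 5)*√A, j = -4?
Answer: 0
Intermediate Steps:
l(S) = 0
d(V) = 12 + 6*V*(-4 + V) (d(V) = 12 + 3*((V + V)*(V - 4)) = 12 + 3*((2*V)*(-4 + V)) = 12 + 3*(2*V*(-4 + V)) = 12 + 6*V*(-4 + V))
c(A) = 8 - √A*(7 - 24*A + 6*A²) (c(A) = 8 - ((12 - 24*A + 6*A²) - 5)*√A = 8 - (7 - 24*A + 6*A²)*√A = 8 - √A*(7 - 24*A + 6*A²))
(c(-4)*u(2))*l(-6) = ((8 - 14*I - 192*I + 24*(-4)^(3/2))*1)*0 = ((8 - 14*I - 192*I + 24*(-8*I))*1)*0 = ((8 - 14*I - 192*I - 192*I)*1)*0 = ((8 - 398*I)*1)*0 = (8 - 398*I)*0 = 0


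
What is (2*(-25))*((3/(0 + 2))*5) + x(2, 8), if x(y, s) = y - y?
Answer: -375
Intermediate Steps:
x(y, s) = 0
(2*(-25))*((3/(0 + 2))*5) + x(2, 8) = (2*(-25))*((3/(0 + 2))*5) + 0 = -50*3/2*5 + 0 = -50*3*(½)*5 + 0 = -75*5 + 0 = -50*15/2 + 0 = -375 + 0 = -375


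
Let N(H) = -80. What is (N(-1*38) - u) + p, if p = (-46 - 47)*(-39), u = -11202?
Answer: 14749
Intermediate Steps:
p = 3627 (p = -93*(-39) = 3627)
(N(-1*38) - u) + p = (-80 - 1*(-11202)) + 3627 = (-80 + 11202) + 3627 = 11122 + 3627 = 14749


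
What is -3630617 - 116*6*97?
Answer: -3698129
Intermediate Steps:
-3630617 - 116*6*97 = -3630617 - 696*97 = -3630617 - 67512 = -3698129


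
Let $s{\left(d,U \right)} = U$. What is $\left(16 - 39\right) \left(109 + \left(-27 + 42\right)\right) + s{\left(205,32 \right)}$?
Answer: $-2820$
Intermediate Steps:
$\left(16 - 39\right) \left(109 + \left(-27 + 42\right)\right) + s{\left(205,32 \right)} = \left(16 - 39\right) \left(109 + \left(-27 + 42\right)\right) + 32 = \left(16 - 39\right) \left(109 + 15\right) + 32 = \left(-23\right) 124 + 32 = -2852 + 32 = -2820$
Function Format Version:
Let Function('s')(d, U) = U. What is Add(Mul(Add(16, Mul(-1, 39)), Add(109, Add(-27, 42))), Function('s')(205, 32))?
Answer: -2820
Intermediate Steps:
Add(Mul(Add(16, Mul(-1, 39)), Add(109, Add(-27, 42))), Function('s')(205, 32)) = Add(Mul(Add(16, Mul(-1, 39)), Add(109, Add(-27, 42))), 32) = Add(Mul(Add(16, -39), Add(109, 15)), 32) = Add(Mul(-23, 124), 32) = Add(-2852, 32) = -2820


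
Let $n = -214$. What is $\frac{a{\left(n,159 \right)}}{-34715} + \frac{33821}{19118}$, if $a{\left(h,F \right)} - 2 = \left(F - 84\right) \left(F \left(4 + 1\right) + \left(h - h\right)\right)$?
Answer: $\frac{34147029}{663681370} \approx 0.051451$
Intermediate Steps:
$a{\left(h,F \right)} = 2 + 5 F \left(-84 + F\right)$ ($a{\left(h,F \right)} = 2 + \left(F - 84\right) \left(F \left(4 + 1\right) + \left(h - h\right)\right) = 2 + \left(-84 + F\right) \left(F 5 + 0\right) = 2 + \left(-84 + F\right) \left(5 F + 0\right) = 2 + \left(-84 + F\right) 5 F = 2 + 5 F \left(-84 + F\right)$)
$\frac{a{\left(n,159 \right)}}{-34715} + \frac{33821}{19118} = \frac{2 - 66780 + 5 \cdot 159^{2}}{-34715} + \frac{33821}{19118} = \left(2 - 66780 + 5 \cdot 25281\right) \left(- \frac{1}{34715}\right) + 33821 \cdot \frac{1}{19118} = \left(2 - 66780 + 126405\right) \left(- \frac{1}{34715}\right) + \frac{33821}{19118} = 59627 \left(- \frac{1}{34715}\right) + \frac{33821}{19118} = - \frac{59627}{34715} + \frac{33821}{19118} = \frac{34147029}{663681370}$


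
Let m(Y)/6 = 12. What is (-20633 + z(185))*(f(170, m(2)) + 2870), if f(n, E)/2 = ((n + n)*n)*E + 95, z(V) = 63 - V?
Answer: -172811526300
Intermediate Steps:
m(Y) = 72 (m(Y) = 6*12 = 72)
f(n, E) = 190 + 4*E*n² (f(n, E) = 2*(((n + n)*n)*E + 95) = 2*(((2*n)*n)*E + 95) = 2*((2*n²)*E + 95) = 2*(2*E*n² + 95) = 2*(95 + 2*E*n²) = 190 + 4*E*n²)
(-20633 + z(185))*(f(170, m(2)) + 2870) = (-20633 + (63 - 1*185))*((190 + 4*72*170²) + 2870) = (-20633 + (63 - 185))*((190 + 4*72*28900) + 2870) = (-20633 - 122)*((190 + 8323200) + 2870) = -20755*(8323390 + 2870) = -20755*8326260 = -172811526300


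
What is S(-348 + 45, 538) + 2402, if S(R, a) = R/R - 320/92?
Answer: 55189/23 ≈ 2399.5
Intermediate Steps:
S(R, a) = -57/23 (S(R, a) = 1 - 320*1/92 = 1 - 80/23 = -57/23)
S(-348 + 45, 538) + 2402 = -57/23 + 2402 = 55189/23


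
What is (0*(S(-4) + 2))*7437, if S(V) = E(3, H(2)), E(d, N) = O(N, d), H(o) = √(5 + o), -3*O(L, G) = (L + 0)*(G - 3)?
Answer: 0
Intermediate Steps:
O(L, G) = -L*(-3 + G)/3 (O(L, G) = -(L + 0)*(G - 3)/3 = -L*(-3 + G)/3)
E(d, N) = N*(3 - d)/3
S(V) = 0 (S(V) = √(5 + 2)*(3 - 1*3)/3 = √7*(3 - 3)/3 = (⅓)*√7*0 = 0)
(0*(S(-4) + 2))*7437 = (0*(0 + 2))*7437 = (0*2)*7437 = 0*7437 = 0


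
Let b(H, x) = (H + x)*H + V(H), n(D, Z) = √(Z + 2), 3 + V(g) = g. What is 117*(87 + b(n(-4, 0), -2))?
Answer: 10062 - 117*√2 ≈ 9896.5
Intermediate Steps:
V(g) = -3 + g
n(D, Z) = √(2 + Z)
b(H, x) = -3 + H + H*(H + x) (b(H, x) = (H + x)*H + (-3 + H) = H*(H + x) + (-3 + H) = -3 + H + H*(H + x))
117*(87 + b(n(-4, 0), -2)) = 117*(87 + (-3 + √(2 + 0) + (√(2 + 0))² + √(2 + 0)*(-2))) = 117*(87 + (-3 + √2 + (√2)² + √2*(-2))) = 117*(87 + (-3 + √2 + 2 - 2*√2)) = 117*(87 + (-1 - √2)) = 117*(86 - √2) = 10062 - 117*√2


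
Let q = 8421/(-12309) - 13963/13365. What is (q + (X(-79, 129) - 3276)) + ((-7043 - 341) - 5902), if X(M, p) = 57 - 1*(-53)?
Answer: -82024224244/4985145 ≈ -16454.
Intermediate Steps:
X(M, p) = 110 (X(M, p) = 57 + 53 = 110)
q = -8618704/4985145 (q = 8421*(-1/12309) - 13963*1/13365 = -2807/4103 - 13963/13365 = -8618704/4985145 ≈ -1.7289)
(q + (X(-79, 129) - 3276)) + ((-7043 - 341) - 5902) = (-8618704/4985145 + (110 - 3276)) + ((-7043 - 341) - 5902) = (-8618704/4985145 - 3166) + (-7384 - 5902) = -15791587774/4985145 - 13286 = -82024224244/4985145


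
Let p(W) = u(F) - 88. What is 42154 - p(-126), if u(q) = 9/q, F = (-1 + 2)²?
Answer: 42233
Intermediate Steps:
F = 1 (F = 1² = 1)
p(W) = -79 (p(W) = 9/1 - 88 = 9*1 - 88 = 9 - 88 = -79)
42154 - p(-126) = 42154 - 1*(-79) = 42154 + 79 = 42233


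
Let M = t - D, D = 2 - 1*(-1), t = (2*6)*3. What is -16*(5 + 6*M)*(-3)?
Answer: 9744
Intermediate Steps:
t = 36 (t = 12*3 = 36)
D = 3 (D = 2 + 1 = 3)
M = 33 (M = 36 - 1*3 = 36 - 3 = 33)
-16*(5 + 6*M)*(-3) = -16*(5 + 6*33)*(-3) = -16*(5 + 198)*(-3) = -16*203*(-3) = -3248*(-3) = 9744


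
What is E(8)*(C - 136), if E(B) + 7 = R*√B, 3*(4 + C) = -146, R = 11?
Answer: 3962/3 - 12452*√2/3 ≈ -4549.3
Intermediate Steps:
C = -158/3 (C = -4 + (⅓)*(-146) = -4 - 146/3 = -158/3 ≈ -52.667)
E(B) = -7 + 11*√B
E(8)*(C - 136) = (-7 + 11*√8)*(-158/3 - 136) = (-7 + 11*(2*√2))*(-566/3) = (-7 + 22*√2)*(-566/3) = 3962/3 - 12452*√2/3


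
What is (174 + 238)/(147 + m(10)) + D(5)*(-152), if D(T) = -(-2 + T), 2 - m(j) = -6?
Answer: 71092/155 ≈ 458.66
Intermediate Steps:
m(j) = 8 (m(j) = 2 - 1*(-6) = 2 + 6 = 8)
D(T) = 2 - T
(174 + 238)/(147 + m(10)) + D(5)*(-152) = (174 + 238)/(147 + 8) + (2 - 1*5)*(-152) = 412/155 + (2 - 5)*(-152) = 412*(1/155) - 3*(-152) = 412/155 + 456 = 71092/155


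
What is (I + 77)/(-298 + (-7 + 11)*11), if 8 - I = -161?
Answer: -123/127 ≈ -0.96850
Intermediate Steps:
I = 169 (I = 8 - 1*(-161) = 8 + 161 = 169)
(I + 77)/(-298 + (-7 + 11)*11) = (169 + 77)/(-298 + (-7 + 11)*11) = 246/(-298 + 4*11) = 246/(-298 + 44) = 246/(-254) = 246*(-1/254) = -123/127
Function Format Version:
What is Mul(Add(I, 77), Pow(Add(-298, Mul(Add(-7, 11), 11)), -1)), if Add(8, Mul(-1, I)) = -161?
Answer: Rational(-123, 127) ≈ -0.96850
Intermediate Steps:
I = 169 (I = Add(8, Mul(-1, -161)) = Add(8, 161) = 169)
Mul(Add(I, 77), Pow(Add(-298, Mul(Add(-7, 11), 11)), -1)) = Mul(Add(169, 77), Pow(Add(-298, Mul(Add(-7, 11), 11)), -1)) = Mul(246, Pow(Add(-298, Mul(4, 11)), -1)) = Mul(246, Pow(Add(-298, 44), -1)) = Mul(246, Pow(-254, -1)) = Mul(246, Rational(-1, 254)) = Rational(-123, 127)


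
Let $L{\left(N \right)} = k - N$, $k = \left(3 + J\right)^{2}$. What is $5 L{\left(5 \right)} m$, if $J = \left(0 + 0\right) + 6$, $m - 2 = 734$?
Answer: $279680$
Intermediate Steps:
$m = 736$ ($m = 2 + 734 = 736$)
$J = 6$ ($J = 0 + 6 = 6$)
$k = 81$ ($k = \left(3 + 6\right)^{2} = 9^{2} = 81$)
$L{\left(N \right)} = 81 - N$
$5 L{\left(5 \right)} m = 5 \left(81 - 5\right) 736 = 5 \cdot 76 \cdot 736 = 380 \cdot 736 = 279680$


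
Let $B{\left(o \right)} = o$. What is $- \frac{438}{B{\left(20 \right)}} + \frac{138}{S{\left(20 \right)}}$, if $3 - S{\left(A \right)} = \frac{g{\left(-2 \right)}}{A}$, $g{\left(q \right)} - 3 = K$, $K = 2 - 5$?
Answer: $\frac{241}{10} \approx 24.1$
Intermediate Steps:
$K = -3$
$g{\left(q \right)} = 0$ ($g{\left(q \right)} = 3 - 3 = 0$)
$S{\left(A \right)} = 3$ ($S{\left(A \right)} = 3 - \frac{0}{A} = 3 - 0 = 3 + 0 = 3$)
$- \frac{438}{B{\left(20 \right)}} + \frac{138}{S{\left(20 \right)}} = - \frac{438}{20} + \frac{138}{3} = \left(-438\right) \frac{1}{20} + 138 \cdot \frac{1}{3} = - \frac{219}{10} + 46 = \frac{241}{10}$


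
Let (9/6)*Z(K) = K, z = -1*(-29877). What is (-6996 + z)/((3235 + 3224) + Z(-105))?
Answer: 22881/6389 ≈ 3.5813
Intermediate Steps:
z = 29877
Z(K) = 2*K/3
(-6996 + z)/((3235 + 3224) + Z(-105)) = (-6996 + 29877)/((3235 + 3224) + (2/3)*(-105)) = 22881/(6459 - 70) = 22881/6389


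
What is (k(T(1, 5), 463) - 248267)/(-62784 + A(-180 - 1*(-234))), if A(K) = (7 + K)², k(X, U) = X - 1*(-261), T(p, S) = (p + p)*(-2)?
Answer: 248010/59063 ≈ 4.1991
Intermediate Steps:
T(p, S) = -4*p (T(p, S) = (2*p)*(-2) = -4*p)
k(X, U) = 261 + X (k(X, U) = X + 261 = 261 + X)
(k(T(1, 5), 463) - 248267)/(-62784 + A(-180 - 1*(-234))) = ((261 - 4*1) - 248267)/(-62784 + (7 + (-180 - 1*(-234)))²) = ((261 - 4) - 248267)/(-62784 + (7 + (-180 + 234))²) = (257 - 248267)/(-62784 + (7 + 54)²) = -248010/(-62784 + 61²) = -248010/(-62784 + 3721) = -248010/(-59063) = -248010*(-1/59063) = 248010/59063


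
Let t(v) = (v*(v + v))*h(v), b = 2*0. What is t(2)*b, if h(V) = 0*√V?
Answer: 0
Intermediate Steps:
h(V) = 0
b = 0
t(v) = 0 (t(v) = (v*(v + v))*0 = (v*(2*v))*0 = (2*v²)*0 = 0)
t(2)*b = 0*0 = 0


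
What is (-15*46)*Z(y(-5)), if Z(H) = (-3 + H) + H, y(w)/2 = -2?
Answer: 7590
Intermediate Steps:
y(w) = -4 (y(w) = 2*(-2) = -4)
Z(H) = -3 + 2*H
(-15*46)*Z(y(-5)) = (-15*46)*(-3 + 2*(-4)) = -690*(-3 - 8) = -690*(-11) = 7590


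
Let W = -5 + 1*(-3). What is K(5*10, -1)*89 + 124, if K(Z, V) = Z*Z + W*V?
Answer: 223336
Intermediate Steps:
W = -8 (W = -5 - 3 = -8)
K(Z, V) = Z² - 8*V (K(Z, V) = Z*Z - 8*V = Z² - 8*V)
K(5*10, -1)*89 + 124 = ((5*10)² - 8*(-1))*89 + 124 = (50² + 8)*89 + 124 = (2500 + 8)*89 + 124 = 2508*89 + 124 = 223212 + 124 = 223336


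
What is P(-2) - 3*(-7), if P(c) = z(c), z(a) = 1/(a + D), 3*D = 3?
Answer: 20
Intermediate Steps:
D = 1 (D = (1/3)*3 = 1)
z(a) = 1/(1 + a) (z(a) = 1/(a + 1) = 1/(1 + a))
P(c) = 1/(1 + c)
P(-2) - 3*(-7) = 1/(1 - 2) - 3*(-7) = 1/(-1) + 21 = -1 + 21 = 20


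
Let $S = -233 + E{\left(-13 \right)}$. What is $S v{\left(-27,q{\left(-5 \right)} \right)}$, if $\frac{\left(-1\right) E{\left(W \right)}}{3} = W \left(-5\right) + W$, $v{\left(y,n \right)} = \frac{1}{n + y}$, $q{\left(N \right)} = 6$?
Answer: $\frac{389}{21} \approx 18.524$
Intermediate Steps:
$E{\left(W \right)} = 12 W$ ($E{\left(W \right)} = - 3 \left(W \left(-5\right) + W\right) = - 3 \left(- 5 W + W\right) = - 3 \left(- 4 W\right) = 12 W$)
$S = -389$ ($S = -233 + 12 \left(-13\right) = -233 - 156 = -389$)
$S v{\left(-27,q{\left(-5 \right)} \right)} = - \frac{389}{6 - 27} = - \frac{389}{-21} = \left(-389\right) \left(- \frac{1}{21}\right) = \frac{389}{21}$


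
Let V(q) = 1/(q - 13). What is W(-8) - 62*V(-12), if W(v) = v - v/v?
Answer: -163/25 ≈ -6.5200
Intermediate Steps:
V(q) = 1/(-13 + q)
W(v) = -1 + v (W(v) = v - 1*1 = v - 1 = -1 + v)
W(-8) - 62*V(-12) = (-1 - 8) - 62/(-13 - 12) = -9 - 62/(-25) = -9 - 62*(-1/25) = -9 + 62/25 = -163/25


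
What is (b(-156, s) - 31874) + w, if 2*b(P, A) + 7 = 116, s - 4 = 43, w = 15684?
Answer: -32271/2 ≈ -16136.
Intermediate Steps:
s = 47 (s = 4 + 43 = 47)
b(P, A) = 109/2 (b(P, A) = -7/2 + (1/2)*116 = -7/2 + 58 = 109/2)
(b(-156, s) - 31874) + w = (109/2 - 31874) + 15684 = -63639/2 + 15684 = -32271/2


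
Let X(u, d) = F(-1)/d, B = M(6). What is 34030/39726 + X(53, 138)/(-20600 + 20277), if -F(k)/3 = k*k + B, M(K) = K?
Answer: 252947911/295124454 ≈ 0.85709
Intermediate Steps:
B = 6
F(k) = -18 - 3*k² (F(k) = -3*(k*k + 6) = -3*(k² + 6) = -3*(6 + k²) = -18 - 3*k²)
X(u, d) = -21/d (X(u, d) = (-18 - 3*(-1)²)/d = (-18 - 3*1)/d = (-18 - 3)/d = -21/d)
34030/39726 + X(53, 138)/(-20600 + 20277) = 34030/39726 + (-21/138)/(-20600 + 20277) = 34030*(1/39726) - 21*1/138/(-323) = 17015/19863 - 7/46*(-1/323) = 17015/19863 + 7/14858 = 252947911/295124454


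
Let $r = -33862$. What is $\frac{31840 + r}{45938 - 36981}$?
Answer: $- \frac{2022}{8957} \approx -0.22575$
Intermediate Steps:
$\frac{31840 + r}{45938 - 36981} = \frac{31840 - 33862}{45938 - 36981} = - \frac{2022}{8957}$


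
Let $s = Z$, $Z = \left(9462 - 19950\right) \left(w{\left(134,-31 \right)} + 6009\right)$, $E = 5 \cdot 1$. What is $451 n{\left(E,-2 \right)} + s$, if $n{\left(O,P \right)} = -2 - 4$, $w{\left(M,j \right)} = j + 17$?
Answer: $-62878266$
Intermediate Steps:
$w{\left(M,j \right)} = 17 + j$
$E = 5$
$n{\left(O,P \right)} = -6$ ($n{\left(O,P \right)} = -2 - 4 = -6$)
$Z = -62875560$ ($Z = \left(9462 - 19950\right) \left(\left(17 - 31\right) + 6009\right) = - 10488 \left(-14 + 6009\right) = \left(-10488\right) 5995 = -62875560$)
$s = -62875560$
$451 n{\left(E,-2 \right)} + s = 451 \left(-6\right) - 62875560 = -2706 - 62875560 = -62878266$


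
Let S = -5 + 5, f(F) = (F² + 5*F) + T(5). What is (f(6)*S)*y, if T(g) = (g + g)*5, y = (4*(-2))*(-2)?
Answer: 0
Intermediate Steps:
y = 16 (y = -8*(-2) = 16)
T(g) = 10*g (T(g) = (2*g)*5 = 10*g)
f(F) = 50 + F² + 5*F (f(F) = (F² + 5*F) + 10*5 = (F² + 5*F) + 50 = 50 + F² + 5*F)
S = 0
(f(6)*S)*y = ((50 + 6² + 5*6)*0)*16 = ((50 + 36 + 30)*0)*16 = (116*0)*16 = 0*16 = 0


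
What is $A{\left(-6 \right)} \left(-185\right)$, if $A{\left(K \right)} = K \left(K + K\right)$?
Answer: $-13320$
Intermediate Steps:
$A{\left(K \right)} = 2 K^{2}$ ($A{\left(K \right)} = K 2 K = 2 K^{2}$)
$A{\left(-6 \right)} \left(-185\right) = 2 \left(-6\right)^{2} \left(-185\right) = 2 \cdot 36 \left(-185\right) = 72 \left(-185\right) = -13320$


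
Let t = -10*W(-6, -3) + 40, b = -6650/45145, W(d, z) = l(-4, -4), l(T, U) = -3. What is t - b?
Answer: 633360/9029 ≈ 70.147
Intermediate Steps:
W(d, z) = -3
b = -1330/9029 (b = -6650*1/45145 = -1330/9029 ≈ -0.14730)
t = 70 (t = -10*(-3) + 40 = 30 + 40 = 70)
t - b = 70 - 1*(-1330/9029) = 70 + 1330/9029 = 633360/9029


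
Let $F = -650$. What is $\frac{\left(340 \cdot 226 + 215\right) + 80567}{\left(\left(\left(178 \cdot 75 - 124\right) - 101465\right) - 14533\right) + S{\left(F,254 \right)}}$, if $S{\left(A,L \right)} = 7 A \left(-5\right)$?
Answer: $- \frac{78811}{40011} \approx -1.9697$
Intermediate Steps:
$S{\left(A,L \right)} = - 35 A$
$\frac{\left(340 \cdot 226 + 215\right) + 80567}{\left(\left(\left(178 \cdot 75 - 124\right) - 101465\right) - 14533\right) + S{\left(F,254 \right)}} = \frac{\left(340 \cdot 226 + 215\right) + 80567}{\left(\left(\left(178 \cdot 75 - 124\right) - 101465\right) - 14533\right) - -22750} = \frac{\left(76840 + 215\right) + 80567}{\left(\left(\left(13350 - 124\right) - 101465\right) - 14533\right) + 22750} = \frac{77055 + 80567}{\left(\left(13226 - 101465\right) - 14533\right) + 22750} = \frac{157622}{\left(-88239 - 14533\right) + 22750} = \frac{157622}{-102772 + 22750} = \frac{157622}{-80022} = 157622 \left(- \frac{1}{80022}\right) = - \frac{78811}{40011}$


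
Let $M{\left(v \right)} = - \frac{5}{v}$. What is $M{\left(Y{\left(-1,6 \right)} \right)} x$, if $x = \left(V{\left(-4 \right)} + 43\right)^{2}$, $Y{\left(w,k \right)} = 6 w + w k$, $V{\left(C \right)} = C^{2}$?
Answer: $\frac{17405}{12} \approx 1450.4$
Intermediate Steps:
$Y{\left(w,k \right)} = 6 w + k w$
$x = 3481$ ($x = \left(\left(-4\right)^{2} + 43\right)^{2} = \left(16 + 43\right)^{2} = 59^{2} = 3481$)
$M{\left(Y{\left(-1,6 \right)} \right)} x = - \frac{5}{\left(-1\right) \left(6 + 6\right)} 3481 = - \frac{5}{\left(-1\right) 12} \cdot 3481 = - \frac{5}{-12} \cdot 3481 = \left(-5\right) \left(- \frac{1}{12}\right) 3481 = \frac{5}{12} \cdot 3481 = \frac{17405}{12}$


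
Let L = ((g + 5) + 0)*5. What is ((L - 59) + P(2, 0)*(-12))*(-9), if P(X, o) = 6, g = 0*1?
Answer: 954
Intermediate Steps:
g = 0
L = 25 (L = ((0 + 5) + 0)*5 = (5 + 0)*5 = 5*5 = 25)
((L - 59) + P(2, 0)*(-12))*(-9) = ((25 - 59) + 6*(-12))*(-9) = (-34 - 72)*(-9) = -106*(-9) = 954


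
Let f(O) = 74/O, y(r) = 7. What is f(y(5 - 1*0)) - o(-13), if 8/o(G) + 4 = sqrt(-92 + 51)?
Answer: 4442/399 + 8*I*sqrt(41)/57 ≈ 11.133 + 0.89868*I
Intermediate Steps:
o(G) = 8/(-4 + I*sqrt(41)) (o(G) = 8/(-4 + sqrt(-92 + 51)) = 8/(-4 + sqrt(-41)) = 8/(-4 + I*sqrt(41)))
f(y(5 - 1*0)) - o(-13) = 74/7 - (-32/57 - 8*I*sqrt(41)/57) = 74*(1/7) + (32/57 + 8*I*sqrt(41)/57) = 74/7 + (32/57 + 8*I*sqrt(41)/57) = 4442/399 + 8*I*sqrt(41)/57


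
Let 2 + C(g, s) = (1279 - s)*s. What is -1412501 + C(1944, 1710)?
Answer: -2149513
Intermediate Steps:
C(g, s) = -2 + s*(1279 - s) (C(g, s) = -2 + (1279 - s)*s = -2 + s*(1279 - s))
-1412501 + C(1944, 1710) = -1412501 + (-2 - 1*1710**2 + 1279*1710) = -1412501 + (-2 - 1*2924100 + 2187090) = -1412501 + (-2 - 2924100 + 2187090) = -1412501 - 737012 = -2149513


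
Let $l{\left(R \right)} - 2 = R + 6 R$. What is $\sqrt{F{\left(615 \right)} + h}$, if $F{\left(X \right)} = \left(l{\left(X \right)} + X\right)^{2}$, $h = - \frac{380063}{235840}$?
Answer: $\frac{\sqrt{21054171111781445}}{29480} \approx 4922.0$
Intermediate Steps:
$l{\left(R \right)} = 2 + 7 R$ ($l{\left(R \right)} = 2 + \left(R + 6 R\right) = 2 + 7 R$)
$h = - \frac{380063}{235840}$ ($h = \left(-380063\right) \frac{1}{235840} = - \frac{380063}{235840} \approx -1.6115$)
$F{\left(X \right)} = \left(2 + 8 X\right)^{2}$ ($F{\left(X \right)} = \left(\left(2 + 7 X\right) + X\right)^{2} = \left(2 + 8 X\right)^{2}$)
$\sqrt{F{\left(615 \right)} + h} = \sqrt{4 \left(1 + 4 \cdot 615\right)^{2} - \frac{380063}{235840}} = \sqrt{4 \left(1 + 2460\right)^{2} - \frac{380063}{235840}} = \sqrt{4 \cdot 2461^{2} - \frac{380063}{235840}} = \sqrt{4 \cdot 6056521 - \frac{380063}{235840}} = \sqrt{24226084 - \frac{380063}{235840}} = \sqrt{\frac{5713479270497}{235840}} = \frac{\sqrt{21054171111781445}}{29480}$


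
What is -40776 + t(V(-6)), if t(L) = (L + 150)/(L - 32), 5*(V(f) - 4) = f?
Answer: -2977030/73 ≈ -40781.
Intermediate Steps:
V(f) = 4 + f/5
t(L) = (150 + L)/(-32 + L)
-40776 + t(V(-6)) = -40776 + (150 + (4 + (⅕)*(-6)))/(-32 + (4 + (⅕)*(-6))) = -40776 + (150 + (4 - 6/5))/(-32 + (4 - 6/5)) = -40776 + (150 + 14/5)/(-32 + 14/5) = -40776 + (764/5)/(-146/5) = -40776 - 5/146*764/5 = -40776 - 382/73 = -2977030/73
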